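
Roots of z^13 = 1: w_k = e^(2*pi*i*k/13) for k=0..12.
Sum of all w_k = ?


The sum of all 13th roots of unity is 0.
Geometric series: (1 - w^13)/(1 - w) = (1-1)/(1-w) = 0 since w^13 = 1, w ≠ 1.
Alternatively: coefficient of z^12 in z^13 - 1 is 0.

0


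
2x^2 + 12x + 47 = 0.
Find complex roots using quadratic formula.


disc = 12^2 - 4*2*47 = 144 - 376 = -232
sqrt(|disc|) = sqrt(232) = 15.2315
Real part = -12/(2*2) = -3.0000
Imag part = 15.2315/(2*2) = 3.8079

-3.0000 ± 3.8079i


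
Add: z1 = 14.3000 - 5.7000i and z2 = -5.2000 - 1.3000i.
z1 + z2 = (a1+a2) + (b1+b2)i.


Real: 14.3 - 5.2 = 9.1
Imag: -5.7 - 1.3 = -7

9.1000 - 7.0000i


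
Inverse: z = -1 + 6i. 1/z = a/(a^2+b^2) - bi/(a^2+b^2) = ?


|z|^2 = 1+36 = 37
1/z = (-1 - 6i)/37

1/z = -0.0270 - 0.1622i


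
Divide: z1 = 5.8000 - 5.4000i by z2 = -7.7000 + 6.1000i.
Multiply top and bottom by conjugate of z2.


Conjugate of z2 = -7.7000 - 6.1000i
Numerator: (5.8000 - 5.4000i)(-7.7000 - 6.1000i) = -77.6000 + 6.2000i
Denominator: (-7.7)^2 + 6.1^2 = 96.5
Result = (-77.6000 + 6.2000i)/96.5

-0.8041 + 0.0642i


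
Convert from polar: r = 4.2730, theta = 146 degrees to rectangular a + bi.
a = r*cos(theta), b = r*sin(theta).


a = 4.2730*cos(146°) = 4.2730*(-0.82904) = -3.5425
b = 4.2730*sin(146°) = 4.2730*0.55919 = 2.3894

-3.5425 + 2.3894i


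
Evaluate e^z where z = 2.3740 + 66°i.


e^2.3740 = 10.7403
cos(66°) = 0.40674
sin(66°) = 0.913545
Real = 10.7403*0.40674 = 4.3685
Imag = 10.7403*0.913545 = 9.8117

4.3685 + 9.8117i


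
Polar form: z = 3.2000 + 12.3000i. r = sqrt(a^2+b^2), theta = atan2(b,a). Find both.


r = sqrt(10.24+151.29) = sqrt(161.53) = 12.7094
theta = atan2(12.3, 3.2) = 75.4171 degrees

r = 12.7094, theta = 75.4171 degrees


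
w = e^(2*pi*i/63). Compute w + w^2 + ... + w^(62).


With w = e^(2*pi*i/63), all 63 of the 63th roots of unity w^0 = 1, w, ..., w^(62) sum to 0: 1 + w + ... + w^(62) = (1 - w^63)/(1 - w) = 0 since w^63 = 1, w ≠ 1.
Removing the root 1: w + w^2 + ... + w^(62) = 0 - 1 = -1

Sum = -1


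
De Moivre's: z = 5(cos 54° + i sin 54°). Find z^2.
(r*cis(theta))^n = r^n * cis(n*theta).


r^2 = 5^2 = 25
n*theta = 2*54° = 108° = 108° (mod 360)
a = 25*cos(108°) = -7.7254
b = 25*sin(108°) = 23.7764

25 cis(108°) = -7.7254 + 23.7764i


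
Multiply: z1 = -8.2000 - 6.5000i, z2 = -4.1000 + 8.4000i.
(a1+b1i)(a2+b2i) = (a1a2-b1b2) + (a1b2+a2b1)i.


Real = -8.2*(-4.1) - (-6.5)*8.4 = 33.62 - (-54.6) = 88.22
Imag = -8.2*8.4 - (4.1)*(-6.5) = -68.88 + 26.65 = -42.23

88.2200 - 42.2300i


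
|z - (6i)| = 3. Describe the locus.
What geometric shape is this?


|z - z0| = r is a circle with center z0 and radius r.
Center = (0, 6), radius = 3

Circle with center (0, 6) and radius 3


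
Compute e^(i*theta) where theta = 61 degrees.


cos(61°) = 0.4848
sin(61°) = 0.8746

e^(i*61°) = 0.4848 + 0.8746i


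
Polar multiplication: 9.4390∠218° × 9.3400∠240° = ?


r = 9.4390 * 9.3400 = 88.1603
theta = 218° + 240° = 458° = 98° (mod 360)

88.1603 cis(98°)


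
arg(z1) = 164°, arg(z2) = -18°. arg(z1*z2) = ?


arg(z1*z2) = 164° - 18° = 146°
Normalized to (-180°, 180°]: 146°

146°


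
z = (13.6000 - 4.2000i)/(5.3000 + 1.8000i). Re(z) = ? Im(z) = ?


Multiply by conjugate: (13.6000 - 4.2000i)(5.3000 - 1.8000i) / (5.3^2 + 1.8^2)
Numerator real = 13.6*5.3 - (4.2)*1.8 = 64.52
Numerator imag = -4.2*5.3 - 13.6*1.8 = -46.74
Denominator = 31.33
Re(z) = 64.52/31.33 = 2.0594
Im(z) = -46.74/31.33 = -1.4919

Re(z) = 2.0594, Im(z) = -1.4919


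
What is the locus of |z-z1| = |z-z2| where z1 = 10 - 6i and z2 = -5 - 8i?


Equal distances means the locus is the perpendicular bisector of z1 and z2.
Midpoint = ((10+(-5))/2, (-6+(-8))/2) = (2.5000, -7.0000)

Perpendicular bisector through (2.5000, -7.0000)


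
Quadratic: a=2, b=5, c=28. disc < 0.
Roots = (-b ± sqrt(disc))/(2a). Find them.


disc = 5^2 - 4*2*28 = 25 - 224 = -199
sqrt(|disc|) = sqrt(199) = 14.1067
Real part = -5/(2*2) = -1.2500
Imag part = 14.1067/(2*2) = 3.5267

-1.2500 ± 3.5267i


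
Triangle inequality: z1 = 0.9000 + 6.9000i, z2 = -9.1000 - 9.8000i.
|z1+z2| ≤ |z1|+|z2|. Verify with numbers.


|z1| = sqrt(0.9^2 + 6.9^2) = sqrt(48.42) = 6.9584
|z2| = sqrt((-9.1)^2 + (-9.8)^2) = sqrt(178.85) = 13.3735
z1+z2 = -8.2000 - 2.9000i
|z1+z2| = sqrt(75.65) = 8.6977
|z1|+|z2| = 6.9584 + 13.3735 = 20.3319

|z1+z2| = 8.6977 ≤ |z1|+|z2| = 20.3319 (verified)


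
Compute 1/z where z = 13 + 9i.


|z|^2 = 169+81 = 250
1/z = (13 - 9i)/250

1/z = 0.0520 - 0.0360i


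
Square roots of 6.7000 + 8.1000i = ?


|z| = sqrt(44.89+65.61) = 10.5119
sqrt((|z|+a)/2) = sqrt((10.5119+6.7)/2) = sqrt(8.6059) = 2.9336
sqrt((|z|-a)/2) = sqrt((10.5119-6.7)/2) = sqrt(1.9059) = 1.3806

±(2.9336 + 1.3806i) i.e. 2.9336 + 1.3806i and -2.9336 - 1.3806i


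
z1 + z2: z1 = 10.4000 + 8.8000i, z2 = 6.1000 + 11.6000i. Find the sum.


Real: 10.4 + 6.1 = 16.5
Imag: 8.8 + 11.6 = 20.4

16.5000 + 20.4000i


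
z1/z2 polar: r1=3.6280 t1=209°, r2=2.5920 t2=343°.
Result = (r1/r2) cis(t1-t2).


r = 3.6280 / 2.5920 = 1.3997
theta = 209° - 343° = -134° = 226° (mod 360)

1.3997 cis(226°)


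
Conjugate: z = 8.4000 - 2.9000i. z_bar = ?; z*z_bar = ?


z_bar = 8.4000 + 2.9000i
z*z_bar = 8.4^2 + (-2.9)^2 = 70.56 + 8.41 = 78.97

z_bar = 8.4000 + 2.9000i, z*z_bar = 78.97


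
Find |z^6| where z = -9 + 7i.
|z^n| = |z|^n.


|z| = sqrt(81+49) = sqrt(130) = 11.4018
|z^6| = |z|^6 = (sqrt(130))^6 = 130^3 = 2197000

|z^6| = 2197000


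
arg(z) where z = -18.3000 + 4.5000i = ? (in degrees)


Re = -18.3, Im = 4.5
arg = atan2(4.5, -18.3) = 166.1850 degrees

arg(z) = 166.1850 degrees


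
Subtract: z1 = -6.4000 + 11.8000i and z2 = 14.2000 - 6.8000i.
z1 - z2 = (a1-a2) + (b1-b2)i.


Real: -6.4 - 14.2 = -20.6
Imag: 11.8 + 6.8 = 18.6

-20.6000 + 18.6000i


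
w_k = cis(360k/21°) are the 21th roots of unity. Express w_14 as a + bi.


Angle = 360*14/21 = 240°
a = cos(240°) = -0.5000
b = sin(240°) = -0.8660

-0.5000 - 0.8660i


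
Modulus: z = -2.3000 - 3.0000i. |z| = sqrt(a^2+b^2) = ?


|z| = sqrt((-2.3)^2 + (-3)^2) = sqrt(5.29 + 9) = sqrt(14.29) = 3.7802

|z| = 3.7802


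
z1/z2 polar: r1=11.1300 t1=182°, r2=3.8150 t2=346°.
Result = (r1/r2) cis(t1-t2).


r = 11.1300 / 3.8150 = 2.9174
theta = 182° - 346° = -164° = 196° (mod 360)

2.9174 cis(196°)


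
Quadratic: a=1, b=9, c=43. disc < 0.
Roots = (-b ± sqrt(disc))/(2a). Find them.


disc = 9^2 - 4*1*43 = 81 - 172 = -91
sqrt(|disc|) = sqrt(91) = 9.5394
Real part = -9/(2*1) = -4.5000
Imag part = 9.5394/(2*1) = 4.7697

-4.5000 ± 4.7697i


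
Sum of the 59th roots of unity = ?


The sum of all 59th roots of unity is 0.
Geometric series: (1 - w^59)/(1 - w) = (1-1)/(1-w) = 0 since w^59 = 1, w ≠ 1.
Alternatively: coefficient of z^58 in z^59 - 1 is 0.

0


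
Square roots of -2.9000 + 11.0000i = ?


|z| = sqrt(8.41+121) = 11.3759
sqrt((|z|+a)/2) = sqrt((11.3759+(-2.9))/2) = sqrt(4.2379) = 2.0586
sqrt((|z|-a)/2) = sqrt((11.3759-(-2.9))/2) = sqrt(7.1379) = 2.6717

±(2.0586 + 2.6717i) i.e. 2.0586 + 2.6717i and -2.0586 - 2.6717i


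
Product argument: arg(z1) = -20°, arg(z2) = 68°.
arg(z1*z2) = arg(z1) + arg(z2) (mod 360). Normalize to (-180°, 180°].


arg(z1*z2) = -20° + 68° = 48°
Normalized to (-180°, 180°]: 48°

48°


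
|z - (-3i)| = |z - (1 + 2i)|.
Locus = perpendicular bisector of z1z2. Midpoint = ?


Equal distances means the locus is the perpendicular bisector of z1 and z2.
Midpoint = ((0+1)/2, (-3+2)/2) = (0.5000, -0.5000)

Perpendicular bisector through (0.5000, -0.5000)


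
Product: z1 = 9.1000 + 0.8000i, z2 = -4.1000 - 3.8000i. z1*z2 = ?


Real = 9.1*(-4.1) - 0.8*(-3.8) = -37.31 - (-3.04) = -34.27
Imag = 9.1*(-3.8) - (4.1)*0.8 = -34.58 - (3.28) = -37.86

-34.2700 - 37.8600i


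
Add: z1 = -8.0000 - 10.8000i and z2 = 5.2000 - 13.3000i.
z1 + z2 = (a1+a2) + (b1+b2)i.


Real: -8 + 5.2 = -2.8
Imag: -10.8 - 13.3 = -24.1

-2.8000 - 24.1000i


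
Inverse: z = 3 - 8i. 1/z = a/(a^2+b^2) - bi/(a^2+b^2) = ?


|z|^2 = 9+64 = 73
1/z = (3 + 8i)/73

1/z = 0.0411 + 0.1096i


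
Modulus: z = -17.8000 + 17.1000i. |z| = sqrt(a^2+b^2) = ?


|z| = sqrt((-17.8)^2 + 17.1^2) = sqrt(316.84 + 292.41) = sqrt(609.25) = 24.6830

|z| = 24.6830


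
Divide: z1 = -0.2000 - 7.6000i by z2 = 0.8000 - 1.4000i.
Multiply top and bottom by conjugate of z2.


Conjugate of z2 = 0.8000 + 1.4000i
Numerator: (-0.2000 - 7.6000i)(0.8000 + 1.4000i) = 10.4800 - 6.3600i
Denominator: 0.8^2 + (-1.4)^2 = 2.6
Result = (10.4800 - 6.3600i)/2.6

4.0308 - 2.4462i


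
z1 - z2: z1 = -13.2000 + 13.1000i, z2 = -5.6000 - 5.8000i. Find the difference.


Real: -13.2 + 5.6 = -7.6
Imag: 13.1 + 5.8 = 18.9

-7.6000 + 18.9000i


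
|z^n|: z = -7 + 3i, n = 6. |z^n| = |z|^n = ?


|z| = sqrt(49+9) = sqrt(58) = 7.6158
|z^6| = |z|^6 = (sqrt(58))^6 = 58^3 = 195112

|z^6| = 195112


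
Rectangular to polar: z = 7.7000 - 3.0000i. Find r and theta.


r = sqrt(59.29+9) = sqrt(68.29) = 8.2638
theta = atan2(-3, 7.7) = -21.2864 degrees

r = 8.2638, theta = -21.2864 degrees


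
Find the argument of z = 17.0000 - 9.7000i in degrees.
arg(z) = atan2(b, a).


Re = 17, Im = -9.7
arg = atan2(-9.7, 17) = -29.7086 degrees

arg(z) = -29.7086 degrees


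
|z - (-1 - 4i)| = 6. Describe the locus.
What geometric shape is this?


|z - z0| = r is a circle with center z0 and radius r.
Center = (-1, -4), radius = 6

Circle with center (-1, -4) and radius 6


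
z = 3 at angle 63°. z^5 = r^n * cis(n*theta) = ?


r^5 = 3^5 = 243
n*theta = 5*63° = 315° = 315° (mod 360)
a = 243*cos(315°) = 171.8269
b = 243*sin(315°) = -171.8269

243 cis(315°) = 171.8269 - 171.8269i


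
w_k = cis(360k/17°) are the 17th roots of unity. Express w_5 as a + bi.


Angle = 360*5/17 = 105.8824°
a = cos(105.8824°) = -0.2737
b = sin(105.8824°) = 0.9618

-0.2737 + 0.9618i


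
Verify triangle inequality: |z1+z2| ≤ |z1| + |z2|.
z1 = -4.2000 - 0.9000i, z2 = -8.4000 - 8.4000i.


|z1| = sqrt((-4.2)^2 + (-0.9)^2) = sqrt(18.45) = 4.2953
|z2| = sqrt((-8.4)^2 + (-8.4)^2) = sqrt(141.12) = 11.8794
z1+z2 = -12.6000 - 9.3000i
|z1+z2| = sqrt(245.25) = 15.6605
|z1|+|z2| = 4.2953 + 11.8794 = 16.1747

|z1+z2| = 15.6605 ≤ |z1|+|z2| = 16.1747 (verified)


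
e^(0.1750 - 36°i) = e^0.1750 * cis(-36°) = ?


e^0.1750 = 1.1912
cos(-36°) = 0.809
sin(-36°) = -0.5878
Real = 1.1912*0.809 = 0.9637
Imag = 1.1912*(-0.5878) = -0.7002

0.9637 - 0.7002i


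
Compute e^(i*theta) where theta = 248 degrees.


cos(248°) = -0.3746
sin(248°) = -0.9272

e^(i*248°) = -0.3746 - 0.9272i


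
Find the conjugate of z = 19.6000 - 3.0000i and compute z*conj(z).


z_bar = 19.6000 + 3.0000i
z*z_bar = 19.6^2 + (-3)^2 = 384.16 + 9 = 393.16

z_bar = 19.6000 + 3.0000i, z*z_bar = 393.16


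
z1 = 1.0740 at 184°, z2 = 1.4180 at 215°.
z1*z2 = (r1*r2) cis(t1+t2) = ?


r = 1.0740 * 1.4180 = 1.5229
theta = 184° + 215° = 399° = 39° (mod 360)

1.5229 cis(39°)


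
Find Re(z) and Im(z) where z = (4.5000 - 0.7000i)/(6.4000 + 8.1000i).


Multiply by conjugate: (4.5000 - 0.7000i)(6.4000 - 8.1000i) / (6.4^2 + 8.1^2)
Numerator real = 4.5*6.4 - (0.7)*8.1 = 23.13
Numerator imag = -0.7*6.4 - 4.5*8.1 = -40.93
Denominator = 106.57
Re(z) = 23.13/106.57 = 0.2170
Im(z) = -40.93/106.57 = -0.3841

Re(z) = 0.2170, Im(z) = -0.3841


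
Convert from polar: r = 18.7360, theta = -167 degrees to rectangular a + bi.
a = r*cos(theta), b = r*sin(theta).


a = 18.7360*cos(-167°) = 18.7360*(-0.97437) = -18.2558
b = 18.7360*sin(-167°) = 18.7360*(-0.22495) = -4.2147

-18.2558 - 4.2147i


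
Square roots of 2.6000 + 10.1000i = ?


|z| = sqrt(6.76+102.01) = 10.4293
sqrt((|z|+a)/2) = sqrt((10.4293+2.6)/2) = sqrt(6.5146) = 2.5524
sqrt((|z|-a)/2) = sqrt((10.4293-2.6)/2) = sqrt(3.9146) = 1.9785

±(2.5524 + 1.9785i) i.e. 2.5524 + 1.9785i and -2.5524 - 1.9785i


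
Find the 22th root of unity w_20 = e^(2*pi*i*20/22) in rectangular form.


Angle = 360*20/22 = 327.2727°
a = cos(327.2727°) = 0.8413
b = sin(327.2727°) = -0.5406

0.8413 - 0.5406i


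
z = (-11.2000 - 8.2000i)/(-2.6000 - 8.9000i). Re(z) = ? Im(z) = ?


Multiply by conjugate: (-11.2000 - 8.2000i)(-2.6000 + 8.9000i) / ((-2.6)^2 + (-8.9)^2)
Numerator real = -11.2*(-2.6) - (8.2)*(-8.9) = 102.1
Numerator imag = -8.2*(-2.6) - (-11.2)*(-8.9) = -78.36
Denominator = 85.97
Re(z) = 102.1/85.97 = 1.1876
Im(z) = -78.36/85.97 = -0.9115

Re(z) = 1.1876, Im(z) = -0.9115


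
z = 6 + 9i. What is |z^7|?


|z| = sqrt(36+81) = sqrt(117) = 10.8167
|z^7| = |z|^7 = (sqrt(117))^7 = 117^3 * sqrt(117) = 1601613*sqrt(117)

|z^7| = 1601613*sqrt(117) ≈ 17324093.3848


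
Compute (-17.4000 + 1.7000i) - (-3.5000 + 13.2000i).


Real: -17.4 + 3.5 = -13.9
Imag: 1.7 - 13.2 = -11.5

-13.9000 - 11.5000i


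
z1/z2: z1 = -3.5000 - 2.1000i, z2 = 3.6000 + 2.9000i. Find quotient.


Conjugate of z2 = 3.6000 - 2.9000i
Numerator: (-3.5000 - 2.1000i)(3.6000 - 2.9000i) = -18.6900 + 2.5900i
Denominator: 3.6^2 + 2.9^2 = 21.37
Result = (-18.6900 + 2.5900i)/21.37

-0.8746 + 0.1212i


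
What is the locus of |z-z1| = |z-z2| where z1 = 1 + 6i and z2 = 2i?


Equal distances means the locus is the perpendicular bisector of z1 and z2.
Midpoint = ((1+0)/2, (6+2)/2) = (0.5000, 4.0000)

Perpendicular bisector through (0.5000, 4.0000)


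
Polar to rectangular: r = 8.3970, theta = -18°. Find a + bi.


a = 8.3970*cos(-18°) = 8.3970*0.951057 = 7.9860
b = 8.3970*sin(-18°) = 8.3970*(-0.30902) = -2.5948

7.9860 - 2.5948i


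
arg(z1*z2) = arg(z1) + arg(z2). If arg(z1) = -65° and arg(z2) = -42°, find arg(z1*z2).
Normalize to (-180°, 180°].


arg(z1*z2) = -65° - 42° = -107°
Normalized to (-180°, 180°]: -107°

-107°


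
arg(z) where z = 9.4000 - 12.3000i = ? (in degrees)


Re = 9.4, Im = -12.3
arg = atan2(-12.3, 9.4) = -52.6119 degrees

arg(z) = -52.6119 degrees


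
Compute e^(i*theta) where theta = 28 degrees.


cos(28°) = 0.8829
sin(28°) = 0.4695

e^(i*28°) = 0.8829 + 0.4695i


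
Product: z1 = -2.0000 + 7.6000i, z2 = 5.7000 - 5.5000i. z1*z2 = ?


Real = -2*5.7 - 7.6*(-5.5) = -11.4 - (-41.8) = 30.4
Imag = -2*(-5.5) + 5.7*7.6 = 11 + 43.32 = 54.32

30.4000 + 54.3200i


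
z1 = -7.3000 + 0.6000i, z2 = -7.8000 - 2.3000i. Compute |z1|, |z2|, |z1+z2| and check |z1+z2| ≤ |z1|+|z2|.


|z1| = sqrt((-7.3)^2 + 0.6^2) = sqrt(53.65) = 7.3246
|z2| = sqrt((-7.8)^2 + (-2.3)^2) = sqrt(66.13) = 8.1320
z1+z2 = -15.1000 - 1.7000i
|z1+z2| = sqrt(230.9) = 15.1954
|z1|+|z2| = 7.3246 + 8.1320 = 15.4566

|z1+z2| = 15.1954 ≤ |z1|+|z2| = 15.4566 (verified)


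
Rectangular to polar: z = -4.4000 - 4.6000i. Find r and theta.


r = sqrt(19.36+21.16) = sqrt(40.52) = 6.3655
theta = atan2(-4.6, -4.4) = -133.7270 degrees

r = 6.3655, theta = -133.7270 degrees


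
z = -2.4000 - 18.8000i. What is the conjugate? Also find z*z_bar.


z_bar = -2.4000 + 18.8000i
z*z_bar = (-2.4)^2 + (-18.8)^2 = 5.76 + 353.44 = 359.2

z_bar = -2.4000 + 18.8000i, z*z_bar = 359.2


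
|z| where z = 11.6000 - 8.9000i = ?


|z| = sqrt(11.6^2 + (-8.9)^2) = sqrt(134.56 + 79.21) = sqrt(213.77) = 14.6209

|z| = 14.6209


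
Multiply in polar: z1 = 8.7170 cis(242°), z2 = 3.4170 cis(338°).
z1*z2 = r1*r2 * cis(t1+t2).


r = 8.7170 * 3.4170 = 29.7860
theta = 242° + 338° = 580° = 220° (mod 360)

29.7860 cis(220°)


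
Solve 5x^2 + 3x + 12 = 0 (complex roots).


disc = 3^2 - 4*5*12 = 9 - 240 = -231
sqrt(|disc|) = sqrt(231) = 15.1987
Real part = -3/(2*5) = -0.3000
Imag part = 15.1987/(2*5) = 1.5199

-0.3000 ± 1.5199i


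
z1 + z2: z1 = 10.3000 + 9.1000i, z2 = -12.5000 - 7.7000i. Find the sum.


Real: 10.3 - 12.5 = -2.2
Imag: 9.1 - 7.7 = 1.4

-2.2000 + 1.4000i


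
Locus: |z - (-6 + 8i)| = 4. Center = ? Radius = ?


|z - z0| = r is a circle with center z0 and radius r.
Center = (-6, 8), radius = 4

Circle with center (-6, 8) and radius 4


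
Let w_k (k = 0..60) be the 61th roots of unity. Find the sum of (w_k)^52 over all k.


The roots are w_k = w^k with w = e^(2*pi*i/61), and (w^k)^52 = (w^52)^k.
So S = 1 + u + u^2 + ... + u^(60) with u = w^52.
52 = 0*61 + 52, so 52 is not a multiple of 61: u = w^52 ≠ 1 (w is a primitive 61th root), while u^61 = (w^61)^52 = 1.
Geometric series: S = (1 - u^61)/(1 - u) = (1 - 1)/(1 - u) = 0

S = 0


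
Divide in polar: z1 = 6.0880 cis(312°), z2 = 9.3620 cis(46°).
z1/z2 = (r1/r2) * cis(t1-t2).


r = 6.0880 / 9.3620 = 0.6503
theta = 312° - 46° = 266° = 266° (mod 360)

0.6503 cis(266°)


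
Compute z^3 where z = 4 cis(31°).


r^3 = 4^3 = 64
n*theta = 3*31° = 93° = 93° (mod 360)
a = 64*cos(93°) = -3.3495
b = 64*sin(93°) = 63.9123

64 cis(93°) = -3.3495 + 63.9123i


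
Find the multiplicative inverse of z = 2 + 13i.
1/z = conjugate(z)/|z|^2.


|z|^2 = 4+169 = 173
1/z = (2 - 13i)/173

1/z = 0.0116 - 0.0751i


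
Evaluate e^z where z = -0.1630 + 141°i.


e^-0.1630 = 0.8496
cos(141°) = -0.77715
sin(141°) = 0.6293
Real = 0.8496*(-0.77715) = -0.6603
Imag = 0.8496*0.6293 = 0.5347

-0.6603 + 0.5347i


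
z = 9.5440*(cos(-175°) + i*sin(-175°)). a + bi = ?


a = 9.5440*cos(-175°) = 9.5440*(-0.9962) = -9.5077
b = 9.5440*sin(-175°) = 9.5440*(-0.087156) = -0.8318

-9.5077 - 0.8318i


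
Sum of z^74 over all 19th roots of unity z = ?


The roots are w_k = w^k with w = e^(2*pi*i/19), and (w^k)^74 = (w^74)^k.
So S = 1 + u + u^2 + ... + u^(18) with u = w^74.
74 = 3*19 + 17, so 74 is not a multiple of 19: u = (w^19)^3 * w^17 = w^17 ≠ 1 (w is a primitive 19th root), while u^19 = (w^19)^74 = 1.
Geometric series: S = (1 - u^19)/(1 - u) = (1 - 1)/(1 - u) = 0

S = 0


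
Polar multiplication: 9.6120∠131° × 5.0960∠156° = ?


r = 9.6120 * 5.0960 = 48.9828
theta = 131° + 156° = 287° = 287° (mod 360)

48.9828 cis(287°)


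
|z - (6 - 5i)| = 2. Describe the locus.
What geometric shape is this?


|z - z0| = r is a circle with center z0 and radius r.
Center = (6, -5), radius = 2

Circle with center (6, -5) and radius 2


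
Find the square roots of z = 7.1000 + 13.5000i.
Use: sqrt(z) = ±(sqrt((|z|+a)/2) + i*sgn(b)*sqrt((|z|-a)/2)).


|z| = sqrt(50.41+182.25) = 15.2532
sqrt((|z|+a)/2) = sqrt((15.2532+7.1)/2) = sqrt(11.1766) = 3.3431
sqrt((|z|-a)/2) = sqrt((15.2532-7.1)/2) = sqrt(4.0766) = 2.0191

±(3.3431 + 2.0191i) i.e. 3.3431 + 2.0191i and -3.3431 - 2.0191i


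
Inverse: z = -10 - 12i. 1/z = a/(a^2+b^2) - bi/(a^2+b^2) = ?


|z|^2 = 100+144 = 244
1/z = (-10 + 12i)/244

1/z = -0.0410 + 0.0492i


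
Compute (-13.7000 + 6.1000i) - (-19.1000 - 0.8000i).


Real: -13.7 + 19.1 = 5.4
Imag: 6.1 + 0.8 = 6.9

5.4000 + 6.9000i


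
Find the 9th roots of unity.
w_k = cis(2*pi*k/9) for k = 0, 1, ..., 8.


The 9th roots of unity are cis(360k/9°) for k=0..8
Angle step = 360/9 = 40°
Primitive root: cis(40°)
Primitive root = 0.7660 + 0.6428i

9 roots at angles: 0°, 40°, 80°, 120°, 160°, 200°, 240°, 280°, 320°


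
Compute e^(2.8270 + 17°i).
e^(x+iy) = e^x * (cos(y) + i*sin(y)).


e^2.8270 = 16.8947
cos(17°) = 0.956305
sin(17°) = 0.29237
Real = 16.8947*0.956305 = 16.1565
Imag = 16.8947*0.29237 = 4.9395

16.1565 + 4.9395i


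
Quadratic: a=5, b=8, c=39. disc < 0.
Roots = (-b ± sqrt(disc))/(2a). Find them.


disc = 8^2 - 4*5*39 = 64 - 780 = -716
sqrt(|disc|) = sqrt(716) = 26.7582
Real part = -8/(2*5) = -0.8000
Imag part = 26.7582/(2*5) = 2.6758

-0.8000 ± 2.6758i


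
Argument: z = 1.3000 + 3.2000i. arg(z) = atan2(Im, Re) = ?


Re = 1.3, Im = 3.2
arg = atan2(3.2, 1.3) = 67.8906 degrees

arg(z) = 67.8906 degrees


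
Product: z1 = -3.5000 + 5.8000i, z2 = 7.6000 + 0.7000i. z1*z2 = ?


Real = -3.5*7.6 - 5.8*0.7 = -26.6 - 4.06 = -30.66
Imag = -3.5*0.7 + 7.6*5.8 = -2.45 + 44.08 = 41.63

-30.6600 + 41.6300i


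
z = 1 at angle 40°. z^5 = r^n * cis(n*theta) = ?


r^5 = 1^5 = 1
n*theta = 5*40° = 200° = 200° (mod 360)
a = 1*cos(200°) = -0.9397
b = 1*sin(200°) = -0.3420

1 cis(200°) = -0.9397 - 0.3420i


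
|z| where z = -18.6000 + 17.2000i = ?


|z| = sqrt((-18.6)^2 + 17.2^2) = sqrt(345.96 + 295.84) = sqrt(641.8) = 25.3338

|z| = 25.3338


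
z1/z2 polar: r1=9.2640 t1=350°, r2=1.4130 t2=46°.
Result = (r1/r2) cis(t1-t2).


r = 9.2640 / 1.4130 = 6.5563
theta = 350° - 46° = 304° = 304° (mod 360)

6.5563 cis(304°)


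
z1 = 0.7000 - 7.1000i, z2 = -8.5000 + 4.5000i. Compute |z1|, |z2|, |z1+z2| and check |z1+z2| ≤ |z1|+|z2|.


|z1| = sqrt(0.7^2 + (-7.1)^2) = sqrt(50.9) = 7.1344
|z2| = sqrt((-8.5)^2 + 4.5^2) = sqrt(92.5) = 9.6177
z1+z2 = -7.8000 - 2.6000i
|z1+z2| = sqrt(67.6) = 8.2219
|z1|+|z2| = 7.1344 + 9.6177 = 16.7521

|z1+z2| = 8.2219 ≤ |z1|+|z2| = 16.7521 (verified)


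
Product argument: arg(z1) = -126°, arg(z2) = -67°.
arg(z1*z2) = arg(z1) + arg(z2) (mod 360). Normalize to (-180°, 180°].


arg(z1*z2) = -126° - 67° = -193°
Normalized to (-180°, 180°]: 167°

167°


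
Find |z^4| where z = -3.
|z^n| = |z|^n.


|z| = sqrt(9+0) = sqrt(9) = 3
|z^4| = |z|^4 = 3^4 = 81

|z^4| = 81


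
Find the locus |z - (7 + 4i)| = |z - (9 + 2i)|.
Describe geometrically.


Equal distances means the locus is the perpendicular bisector of z1 and z2.
Midpoint = ((7+9)/2, (4+2)/2) = (8.0000, 3.0000)

Perpendicular bisector through (8.0000, 3.0000)


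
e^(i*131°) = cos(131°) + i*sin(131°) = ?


cos(131°) = -0.6561
sin(131°) = 0.7547

e^(i*131°) = -0.6561 + 0.7547i


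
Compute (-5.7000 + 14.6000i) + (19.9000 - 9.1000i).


Real: -5.7 + 19.9 = 14.2
Imag: 14.6 - 9.1 = 5.5

14.2000 + 5.5000i


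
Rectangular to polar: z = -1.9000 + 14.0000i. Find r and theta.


r = sqrt(3.61+196) = sqrt(199.61) = 14.1283
theta = atan2(14, -1.9) = 97.7286 degrees

r = 14.1283, theta = 97.7286 degrees


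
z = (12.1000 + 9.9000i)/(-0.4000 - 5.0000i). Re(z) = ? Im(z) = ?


Multiply by conjugate: (12.1000 + 9.9000i)(-0.4000 + 5.0000i) / ((-0.4)^2 + (-5)^2)
Numerator real = 12.1*(-0.4) + 9.9*(-5) = -54.34
Numerator imag = 9.9*(-0.4) - 12.1*(-5) = 56.54
Denominator = 25.16
Re(z) = -54.34/25.16 = -2.1598
Im(z) = 56.54/25.16 = 2.2472

Re(z) = -2.1598, Im(z) = 2.2472


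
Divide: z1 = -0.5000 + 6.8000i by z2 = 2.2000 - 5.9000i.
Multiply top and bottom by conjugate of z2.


Conjugate of z2 = 2.2000 + 5.9000i
Numerator: (-0.5000 + 6.8000i)(2.2000 + 5.9000i) = -41.2200 + 12.0100i
Denominator: 2.2^2 + (-5.9)^2 = 39.65
Result = (-41.2200 + 12.0100i)/39.65

-1.0396 + 0.3029i


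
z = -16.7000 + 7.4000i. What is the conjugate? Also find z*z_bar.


z_bar = -16.7000 - 7.4000i
z*z_bar = (-16.7)^2 + 7.4^2 = 278.89 + 54.76 = 333.65

z_bar = -16.7000 - 7.4000i, z*z_bar = 333.65


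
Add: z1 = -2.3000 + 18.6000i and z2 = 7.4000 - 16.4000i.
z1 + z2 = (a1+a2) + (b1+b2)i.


Real: -2.3 + 7.4 = 5.1
Imag: 18.6 - 16.4 = 2.2

5.1000 + 2.2000i


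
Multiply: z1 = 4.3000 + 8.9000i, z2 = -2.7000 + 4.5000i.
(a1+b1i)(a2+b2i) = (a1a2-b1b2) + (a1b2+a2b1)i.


Real = 4.3*(-2.7) - 8.9*4.5 = -11.61 - 40.05 = -51.66
Imag = 4.3*4.5 - (2.7)*8.9 = 19.35 - (24.03) = -4.68

-51.6600 - 4.6800i


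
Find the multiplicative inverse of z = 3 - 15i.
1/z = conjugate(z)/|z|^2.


|z|^2 = 9+225 = 234
1/z = (3 + 15i)/234

1/z = 0.0128 + 0.0641i


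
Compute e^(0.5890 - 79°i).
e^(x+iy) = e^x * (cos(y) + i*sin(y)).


e^0.5890 = 1.8022
cos(-79°) = 0.1908
sin(-79°) = -0.98163
Real = 1.8022*0.1908 = 0.3439
Imag = 1.8022*(-0.98163) = -1.7691

0.3439 - 1.7691i


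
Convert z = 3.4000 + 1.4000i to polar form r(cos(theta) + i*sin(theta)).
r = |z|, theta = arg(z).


r = sqrt(11.56+1.96) = sqrt(13.52) = 3.6770
theta = atan2(1.4, 3.4) = 22.3801 degrees

r = 3.6770, theta = 22.3801 degrees


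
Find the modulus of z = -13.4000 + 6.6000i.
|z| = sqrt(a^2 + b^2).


|z| = sqrt((-13.4)^2 + 6.6^2) = sqrt(179.56 + 43.56) = sqrt(223.12) = 14.9372

|z| = 14.9372


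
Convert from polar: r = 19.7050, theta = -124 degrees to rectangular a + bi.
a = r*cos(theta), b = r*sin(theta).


a = 19.7050*cos(-124°) = 19.7050*(-0.559193) = -11.0189
b = 19.7050*sin(-124°) = 19.7050*(-0.82904) = -16.3362

-11.0189 - 16.3362i


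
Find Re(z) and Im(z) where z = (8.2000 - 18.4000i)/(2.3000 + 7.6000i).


Multiply by conjugate: (8.2000 - 18.4000i)(2.3000 - 7.6000i) / (2.3^2 + 7.6^2)
Numerator real = 8.2*2.3 - (18.4)*7.6 = -120.98
Numerator imag = -18.4*2.3 - 8.2*7.6 = -104.64
Denominator = 63.05
Re(z) = -120.98/63.05 = -1.9188
Im(z) = -104.64/63.05 = -1.6596

Re(z) = -1.9188, Im(z) = -1.6596


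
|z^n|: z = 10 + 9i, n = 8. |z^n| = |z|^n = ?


|z| = sqrt(100+81) = sqrt(181) = 13.4536
|z^8| = |z|^8 = (sqrt(181))^8 = 181^4 = 1073283121

|z^8| = 1073283121


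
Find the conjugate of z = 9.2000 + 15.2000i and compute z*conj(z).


z_bar = 9.2000 - 15.2000i
z*z_bar = 9.2^2 + 15.2^2 = 84.64 + 231.04 = 315.68

z_bar = 9.2000 - 15.2000i, z*z_bar = 315.68


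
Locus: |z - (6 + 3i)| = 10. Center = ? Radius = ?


|z - z0| = r is a circle with center z0 and radius r.
Center = (6, 3), radius = 10

Circle with center (6, 3) and radius 10


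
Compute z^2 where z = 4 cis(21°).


r^2 = 4^2 = 16
n*theta = 2*21° = 42° = 42° (mod 360)
a = 16*cos(42°) = 11.8903
b = 16*sin(42°) = 10.7061

16 cis(42°) = 11.8903 + 10.7061i


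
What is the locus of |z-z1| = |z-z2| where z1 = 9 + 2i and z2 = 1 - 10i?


Equal distances means the locus is the perpendicular bisector of z1 and z2.
Midpoint = ((9+1)/2, (2+(-10))/2) = (5.0000, -4.0000)

Perpendicular bisector through (5.0000, -4.0000)


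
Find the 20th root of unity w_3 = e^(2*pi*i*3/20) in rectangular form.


Angle = 360*3/20 = 54°
a = cos(54°) = 0.5878
b = sin(54°) = 0.8090

0.5878 + 0.8090i


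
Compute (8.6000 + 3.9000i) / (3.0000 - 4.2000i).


Conjugate of z2 = 3.0000 + 4.2000i
Numerator: (8.6000 + 3.9000i)(3.0000 + 4.2000i) = 9.4200 + 47.8200i
Denominator: 3^2 + (-4.2)^2 = 26.64
Result = (9.4200 + 47.8200i)/26.64

0.3536 + 1.7950i


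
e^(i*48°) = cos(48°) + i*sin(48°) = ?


cos(48°) = 0.6691
sin(48°) = 0.7431

e^(i*48°) = 0.6691 + 0.7431i


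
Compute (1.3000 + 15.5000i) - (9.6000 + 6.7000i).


Real: 1.3 - 9.6 = -8.3
Imag: 15.5 - 6.7 = 8.8

-8.3000 + 8.8000i


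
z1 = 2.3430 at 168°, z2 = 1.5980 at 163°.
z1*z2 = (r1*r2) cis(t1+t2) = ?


r = 2.3430 * 1.5980 = 3.7441
theta = 168° + 163° = 331° = 331° (mod 360)

3.7441 cis(331°)


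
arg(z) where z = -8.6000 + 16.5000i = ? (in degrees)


Re = -8.6, Im = 16.5
arg = atan2(16.5, -8.6) = 117.5291 degrees

arg(z) = 117.5291 degrees


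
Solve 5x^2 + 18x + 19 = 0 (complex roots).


disc = 18^2 - 4*5*19 = 324 - 380 = -56
sqrt(|disc|) = sqrt(56) = 7.4833
Real part = -18/(2*5) = -1.8000
Imag part = 7.4833/(2*5) = 0.7483

-1.8000 ± 0.7483i


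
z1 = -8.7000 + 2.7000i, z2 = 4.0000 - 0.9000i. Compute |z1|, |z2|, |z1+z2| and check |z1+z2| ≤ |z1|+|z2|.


|z1| = sqrt((-8.7)^2 + 2.7^2) = sqrt(82.98) = 9.1093
|z2| = sqrt(4^2 + (-0.9)^2) = sqrt(16.81) = 4.1000
z1+z2 = -4.7000 + 1.8000i
|z1+z2| = sqrt(25.33) = 5.0329
|z1|+|z2| = 9.1093 + 4.1000 = 13.2093

|z1+z2| = 5.0329 ≤ |z1|+|z2| = 13.2093 (verified)


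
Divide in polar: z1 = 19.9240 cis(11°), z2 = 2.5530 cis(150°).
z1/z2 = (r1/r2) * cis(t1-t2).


r = 19.9240 / 2.5530 = 7.8042
theta = 11° - 150° = -139° = 221° (mod 360)

7.8042 cis(221°)


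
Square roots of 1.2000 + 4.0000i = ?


|z| = sqrt(1.44+16) = 4.1761
sqrt((|z|+a)/2) = sqrt((4.1761+1.2)/2) = sqrt(2.6881) = 1.6395
sqrt((|z|-a)/2) = sqrt((4.1761-1.2)/2) = sqrt(1.4881) = 1.2199

±(1.6395 + 1.2199i) i.e. 1.6395 + 1.2199i and -1.6395 - 1.2199i


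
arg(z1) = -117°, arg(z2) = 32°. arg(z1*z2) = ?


arg(z1*z2) = -117° + 32° = -85°
Normalized to (-180°, 180°]: -85°

-85°


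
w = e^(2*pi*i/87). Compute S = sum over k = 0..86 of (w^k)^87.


The roots are w_k = w^k with w = e^(2*pi*i/87), and (w^k)^87 = (w^87)^k.
So S = 1 + u + u^2 + ... + u^(86) with u = w^87.
87 = 1*87 + 0, so 87 is a multiple of 87 and u = (w^87)^1 = 1.
Every one of the 87 terms equals 1: S = 87

S = 87


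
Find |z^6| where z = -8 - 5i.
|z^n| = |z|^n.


|z| = sqrt(64+25) = sqrt(89) = 9.4340
|z^6| = |z|^6 = (sqrt(89))^6 = 89^3 = 704969

|z^6| = 704969


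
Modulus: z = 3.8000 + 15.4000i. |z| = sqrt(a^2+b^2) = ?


|z| = sqrt(3.8^2 + 15.4^2) = sqrt(14.44 + 237.16) = sqrt(251.6) = 15.8619

|z| = 15.8619


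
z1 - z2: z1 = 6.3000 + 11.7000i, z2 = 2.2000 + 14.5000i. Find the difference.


Real: 6.3 - 2.2 = 4.1
Imag: 11.7 - 14.5 = -2.8

4.1000 - 2.8000i


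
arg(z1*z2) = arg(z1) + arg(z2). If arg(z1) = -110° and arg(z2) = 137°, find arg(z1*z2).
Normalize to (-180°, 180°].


arg(z1*z2) = -110° + 137° = 27°
Normalized to (-180°, 180°]: 27°

27°


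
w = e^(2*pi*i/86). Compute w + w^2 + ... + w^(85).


With w = e^(2*pi*i/86), all 86 of the 86th roots of unity w^0 = 1, w, ..., w^(85) sum to 0: 1 + w + ... + w^(85) = (1 - w^86)/(1 - w) = 0 since w^86 = 1, w ≠ 1.
Removing the root 1: w + w^2 + ... + w^(85) = 0 - 1 = -1

Sum = -1


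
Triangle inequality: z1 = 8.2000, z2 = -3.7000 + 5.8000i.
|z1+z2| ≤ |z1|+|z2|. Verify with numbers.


|z1| = sqrt(8.2^2 + 0^2) = sqrt(67.24) = 8.2000
|z2| = sqrt((-3.7)^2 + 5.8^2) = sqrt(47.33) = 6.8797
z1+z2 = 4.5000 + 5.8000i
|z1+z2| = sqrt(53.89) = 7.3410
|z1|+|z2| = 8.2000 + 6.8797 = 15.0797

|z1+z2| = 7.3410 ≤ |z1|+|z2| = 15.0797 (verified)


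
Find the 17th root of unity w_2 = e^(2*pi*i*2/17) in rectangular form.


Angle = 360*2/17 = 42.3529°
a = cos(42.3529°) = 0.7390
b = sin(42.3529°) = 0.6737

0.7390 + 0.6737i


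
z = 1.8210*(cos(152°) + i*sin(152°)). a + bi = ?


a = 1.8210*cos(152°) = 1.8210*(-0.8829) = -1.6078
b = 1.8210*sin(152°) = 1.8210*0.46947 = 0.8549

-1.6078 + 0.8549i


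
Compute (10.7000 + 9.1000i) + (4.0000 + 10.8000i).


Real: 10.7 + 4 = 14.7
Imag: 9.1 + 10.8 = 19.9

14.7000 + 19.9000i


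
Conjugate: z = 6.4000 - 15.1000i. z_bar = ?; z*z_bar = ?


z_bar = 6.4000 + 15.1000i
z*z_bar = 6.4^2 + (-15.1)^2 = 40.96 + 228.01 = 268.97

z_bar = 6.4000 + 15.1000i, z*z_bar = 268.97


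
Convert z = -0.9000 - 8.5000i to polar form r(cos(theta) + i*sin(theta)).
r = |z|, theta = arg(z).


r = sqrt(0.81+72.25) = sqrt(73.06) = 8.5475
theta = atan2(-8.5, -0.9) = -96.0441 degrees

r = 8.5475, theta = -96.0441 degrees


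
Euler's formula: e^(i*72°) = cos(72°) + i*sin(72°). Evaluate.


cos(72°) = 0.3090
sin(72°) = 0.9511

e^(i*72°) = 0.3090 + 0.9511i


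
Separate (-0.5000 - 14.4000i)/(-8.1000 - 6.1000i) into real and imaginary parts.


Multiply by conjugate: (-0.5000 - 14.4000i)(-8.1000 + 6.1000i) / ((-8.1)^2 + (-6.1)^2)
Numerator real = -0.5*(-8.1) - (14.4)*(-6.1) = 91.89
Numerator imag = -14.4*(-8.1) - (-0.5)*(-6.1) = 113.59
Denominator = 102.82
Re(z) = 91.89/102.82 = 0.8937
Im(z) = 113.59/102.82 = 1.1047

Re(z) = 0.8937, Im(z) = 1.1047


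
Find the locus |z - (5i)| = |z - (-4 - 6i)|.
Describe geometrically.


Equal distances means the locus is the perpendicular bisector of z1 and z2.
Midpoint = ((0+(-4))/2, (5+(-6))/2) = (-2.0000, -0.5000)

Perpendicular bisector through (-2.0000, -0.5000)


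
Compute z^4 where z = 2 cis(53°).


r^4 = 2^4 = 16
n*theta = 4*53° = 212° = 212° (mod 360)
a = 16*cos(212°) = -13.5688
b = 16*sin(212°) = -8.4787

16 cis(212°) = -13.5688 - 8.4787i


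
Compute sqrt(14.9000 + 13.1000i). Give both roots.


|z| = sqrt(222.01+171.61) = 19.8399
sqrt((|z|+a)/2) = sqrt((19.8399+14.9)/2) = sqrt(17.3699) = 4.1677
sqrt((|z|-a)/2) = sqrt((19.8399-14.9)/2) = sqrt(2.4699) = 1.5716

±(4.1677 + 1.5716i) i.e. 4.1677 + 1.5716i and -4.1677 - 1.5716i


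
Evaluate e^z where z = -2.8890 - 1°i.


e^-2.8890 = 0.0556
cos(-1°) = 0.9998
sin(-1°) = -0.0175
Real = 0.0556*0.9998 = 0.0556
Imag = 0.0556*(-0.0175) = -0.0010

0.0556 - 0.0010i


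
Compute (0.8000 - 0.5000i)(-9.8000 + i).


Real = 0.8*(-9.8) - (-0.5)*1 = -7.84 - (-0.5) = -7.34
Imag = 0.8*1 - (9.8)*(-0.5) = 0.8 + 4.9 = 5.7

-7.3400 + 5.7000i


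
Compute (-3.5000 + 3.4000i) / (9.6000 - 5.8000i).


Conjugate of z2 = 9.6000 + 5.8000i
Numerator: (-3.5000 + 3.4000i)(9.6000 + 5.8000i) = -53.3200 + 12.3400i
Denominator: 9.6^2 + (-5.8)^2 = 125.8
Result = (-53.3200 + 12.3400i)/125.8

-0.4238 + 0.0981i


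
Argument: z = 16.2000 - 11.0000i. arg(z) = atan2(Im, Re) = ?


Re = 16.2, Im = -11
arg = atan2(-11, 16.2) = -34.1770 degrees

arg(z) = -34.1770 degrees


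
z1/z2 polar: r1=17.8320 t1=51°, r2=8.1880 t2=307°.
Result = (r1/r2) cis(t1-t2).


r = 17.8320 / 8.1880 = 2.1778
theta = 51° - 307° = -256° = 104° (mod 360)

2.1778 cis(104°)


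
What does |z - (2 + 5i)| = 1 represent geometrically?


|z - z0| = r is a circle with center z0 and radius r.
Center = (2, 5), radius = 1

Circle with center (2, 5) and radius 1


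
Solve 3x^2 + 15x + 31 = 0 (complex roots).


disc = 15^2 - 4*3*31 = 225 - 372 = -147
sqrt(|disc|) = sqrt(147) = 12.1244
Real part = -15/(2*3) = -2.5000
Imag part = 12.1244/(2*3) = 2.0207

-2.5000 ± 2.0207i


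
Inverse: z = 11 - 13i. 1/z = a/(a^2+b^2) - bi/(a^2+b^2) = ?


|z|^2 = 121+169 = 290
1/z = (11 + 13i)/290

1/z = 0.0379 + 0.0448i


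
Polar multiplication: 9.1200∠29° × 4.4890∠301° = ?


r = 9.1200 * 4.4890 = 40.9397
theta = 29° + 301° = 330° = 330° (mod 360)

40.9397 cis(330°)


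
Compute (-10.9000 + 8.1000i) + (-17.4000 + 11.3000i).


Real: -10.9 - 17.4 = -28.3
Imag: 8.1 + 11.3 = 19.4

-28.3000 + 19.4000i


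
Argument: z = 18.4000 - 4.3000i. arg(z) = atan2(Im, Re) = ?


Re = 18.4, Im = -4.3
arg = atan2(-4.3, 18.4) = -13.1537 degrees

arg(z) = -13.1537 degrees


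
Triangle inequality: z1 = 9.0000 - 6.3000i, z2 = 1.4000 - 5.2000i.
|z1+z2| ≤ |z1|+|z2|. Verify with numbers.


|z1| = sqrt(9^2 + (-6.3)^2) = sqrt(120.69) = 10.9859
|z2| = sqrt(1.4^2 + (-5.2)^2) = sqrt(29) = 5.3852
z1+z2 = 10.4000 - 11.5000i
|z1+z2| = sqrt(240.41) = 15.5052
|z1|+|z2| = 10.9859 + 5.3852 = 16.3711

|z1+z2| = 15.5052 ≤ |z1|+|z2| = 16.3711 (verified)


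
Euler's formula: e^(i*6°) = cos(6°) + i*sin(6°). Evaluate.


cos(6°) = 0.9945
sin(6°) = 0.1045

e^(i*6°) = 0.9945 + 0.1045i


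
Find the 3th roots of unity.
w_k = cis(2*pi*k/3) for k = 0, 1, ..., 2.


The 3th roots of unity are cis(360k/3°) for k=0..2
Angle step = 360/3 = 120°
Primitive root: cis(120°)
Primitive root = -0.5000 + 0.8660i

3 roots at angles: 0°, 120°, 240°


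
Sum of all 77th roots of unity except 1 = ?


With w = e^(2*pi*i/77), all 77 of the 77th roots of unity w^0 = 1, w, ..., w^(76) sum to 0: 1 + w + ... + w^(76) = (1 - w^77)/(1 - w) = 0 since w^77 = 1, w ≠ 1.
Removing the root 1: w + w^2 + ... + w^(76) = 0 - 1 = -1

Sum = -1


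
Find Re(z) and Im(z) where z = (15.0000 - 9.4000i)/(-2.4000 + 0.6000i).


Multiply by conjugate: (15.0000 - 9.4000i)(-2.4000 - 0.6000i) / ((-2.4)^2 + 0.6^2)
Numerator real = 15*(-2.4) - (9.4)*0.6 = -41.64
Numerator imag = -9.4*(-2.4) - 15*0.6 = 13.56
Denominator = 6.12
Re(z) = -41.64/6.12 = -6.8039
Im(z) = 13.56/6.12 = 2.2157

Re(z) = -6.8039, Im(z) = 2.2157


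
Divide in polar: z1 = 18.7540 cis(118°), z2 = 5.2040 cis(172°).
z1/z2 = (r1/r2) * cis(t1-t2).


r = 18.7540 / 5.2040 = 3.6038
theta = 118° - 172° = -54° = 306° (mod 360)

3.6038 cis(306°)


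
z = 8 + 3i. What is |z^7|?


|z| = sqrt(64+9) = sqrt(73) = 8.5440
|z^7| = |z|^7 = (sqrt(73))^7 = 73^3 * sqrt(73) = 389017*sqrt(73)

|z^7| = 389017*sqrt(73) ≈ 3323762.7050


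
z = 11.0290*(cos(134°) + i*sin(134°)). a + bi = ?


a = 11.0290*cos(134°) = 11.0290*(-0.69466) = -7.6614
b = 11.0290*sin(134°) = 11.0290*0.71934 = 7.9336

-7.6614 + 7.9336i


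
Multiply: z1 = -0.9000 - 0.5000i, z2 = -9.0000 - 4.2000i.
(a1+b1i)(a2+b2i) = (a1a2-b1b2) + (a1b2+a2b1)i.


Real = -0.9*(-9) - (-0.5)*(-4.2) = 8.1 - 2.1 = 6
Imag = -0.9*(-4.2) - (9)*(-0.5) = 3.78 + 4.5 = 8.28

6.0000 + 8.2800i


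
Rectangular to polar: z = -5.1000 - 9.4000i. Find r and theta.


r = sqrt(26.01+88.36) = sqrt(114.37) = 10.6944
theta = atan2(-9.4, -5.1) = -118.4822 degrees

r = 10.6944, theta = -118.4822 degrees


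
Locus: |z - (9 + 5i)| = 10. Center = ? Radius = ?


|z - z0| = r is a circle with center z0 and radius r.
Center = (9, 5), radius = 10

Circle with center (9, 5) and radius 10


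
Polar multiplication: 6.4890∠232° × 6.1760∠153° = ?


r = 6.4890 * 6.1760 = 40.0761
theta = 232° + 153° = 385° = 25° (mod 360)

40.0761 cis(25°)


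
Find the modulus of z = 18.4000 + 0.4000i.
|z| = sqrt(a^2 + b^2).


|z| = sqrt(18.4^2 + 0.4^2) = sqrt(338.56 + 0.16) = sqrt(338.72) = 18.4043

|z| = 18.4043


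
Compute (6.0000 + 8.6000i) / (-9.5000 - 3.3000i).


Conjugate of z2 = -9.5000 + 3.3000i
Numerator: (6.0000 + 8.6000i)(-9.5000 + 3.3000i) = -85.3800 - 61.9000i
Denominator: (-9.5)^2 + (-3.3)^2 = 101.14
Result = (-85.3800 - 61.9000i)/101.14

-0.8442 - 0.6120i


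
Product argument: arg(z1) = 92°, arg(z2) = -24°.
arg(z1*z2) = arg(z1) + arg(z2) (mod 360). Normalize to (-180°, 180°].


arg(z1*z2) = 92° - 24° = 68°
Normalized to (-180°, 180°]: 68°

68°


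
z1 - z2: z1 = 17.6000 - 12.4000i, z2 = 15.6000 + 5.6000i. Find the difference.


Real: 17.6 - 15.6 = 2
Imag: -12.4 - 5.6 = -18

2.0000 - 18.0000i


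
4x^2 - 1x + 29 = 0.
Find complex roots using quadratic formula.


disc = (-1)^2 - 4*4*29 = 1 - 464 = -463
sqrt(|disc|) = sqrt(463) = 21.5174
Real part = 1/(2*4) = 0.1250
Imag part = 21.5174/(2*4) = 2.6897

0.1250 ± 2.6897i


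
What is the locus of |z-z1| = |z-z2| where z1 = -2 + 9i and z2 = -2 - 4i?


Equal distances means the locus is the perpendicular bisector of z1 and z2.
Midpoint = ((-2+(-2))/2, (9+(-4))/2) = (-2.0000, 2.5000)

Perpendicular bisector through (-2.0000, 2.5000)


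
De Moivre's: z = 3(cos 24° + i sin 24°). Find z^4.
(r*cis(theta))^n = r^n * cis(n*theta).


r^4 = 3^4 = 81
n*theta = 4*24° = 96° = 96° (mod 360)
a = 81*cos(96°) = -8.4668
b = 81*sin(96°) = 80.5563

81 cis(96°) = -8.4668 + 80.5563i


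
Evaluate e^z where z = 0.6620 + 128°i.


e^0.6620 = 1.9387
cos(128°) = -0.61566
sin(128°) = 0.788
Real = 1.9387*(-0.61566) = -1.1936
Imag = 1.9387*0.788 = 1.5277

-1.1936 + 1.5277i


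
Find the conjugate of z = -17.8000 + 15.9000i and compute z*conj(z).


z_bar = -17.8000 - 15.9000i
z*z_bar = (-17.8)^2 + 15.9^2 = 316.84 + 252.81 = 569.65

z_bar = -17.8000 - 15.9000i, z*z_bar = 569.65


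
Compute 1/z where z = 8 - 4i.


|z|^2 = 64+16 = 80
1/z = (8 + 4i)/80

1/z = 0.1000 + 0.0500i


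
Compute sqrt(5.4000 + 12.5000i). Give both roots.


|z| = sqrt(29.16+156.25) = 13.6165
sqrt((|z|+a)/2) = sqrt((13.6165+5.4)/2) = sqrt(9.5083) = 3.0835
sqrt((|z|-a)/2) = sqrt((13.6165-5.4)/2) = sqrt(4.1083) = 2.0269

±(3.0835 + 2.0269i) i.e. 3.0835 + 2.0269i and -3.0835 - 2.0269i


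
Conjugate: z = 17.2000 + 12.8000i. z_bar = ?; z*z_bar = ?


z_bar = 17.2000 - 12.8000i
z*z_bar = 17.2^2 + 12.8^2 = 295.84 + 163.84 = 459.68

z_bar = 17.2000 - 12.8000i, z*z_bar = 459.68


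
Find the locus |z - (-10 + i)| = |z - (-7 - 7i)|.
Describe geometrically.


Equal distances means the locus is the perpendicular bisector of z1 and z2.
Midpoint = ((-10+(-7))/2, (1+(-7))/2) = (-8.5000, -3.0000)

Perpendicular bisector through (-8.5000, -3.0000)


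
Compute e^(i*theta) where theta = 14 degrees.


cos(14°) = 0.9703
sin(14°) = 0.2419

e^(i*14°) = 0.9703 + 0.2419i


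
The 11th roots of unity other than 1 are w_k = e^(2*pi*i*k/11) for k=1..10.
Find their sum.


With w = e^(2*pi*i/11), all 11 of the 11th roots of unity w^0 = 1, w, ..., w^(10) sum to 0: 1 + w + ... + w^(10) = (1 - w^11)/(1 - w) = 0 since w^11 = 1, w ≠ 1.
Removing the root 1: w + w^2 + ... + w^(10) = 0 - 1 = -1

Sum = -1
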